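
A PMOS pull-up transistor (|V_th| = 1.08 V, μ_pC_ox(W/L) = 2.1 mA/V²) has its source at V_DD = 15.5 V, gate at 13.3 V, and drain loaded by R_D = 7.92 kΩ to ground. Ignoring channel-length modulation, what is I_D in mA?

V_SG = V_DD − V_G = 15.5 − 13.3 = 2.2 V, so V_ov = 2.2 − 1.08 = 1.12 V.
Assume saturation: I_D = ½ k_p V_ov² = 0.5 × 2.1 × 1.12² = 1.32 mA, giving V_SD = V_DD − I_D R_D = 15.5 − 1.32 × 7.92 = 5.07 V.
V_SD = 5.07 V ≥ V_ov = 1.12 V, confirming saturation.

I_D = 1.32 mA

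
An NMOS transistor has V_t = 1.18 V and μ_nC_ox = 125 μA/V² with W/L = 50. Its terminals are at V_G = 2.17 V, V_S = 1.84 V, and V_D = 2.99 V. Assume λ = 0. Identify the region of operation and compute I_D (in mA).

V_GS = V_G − V_S = 2.17 − 1.84 = 0.33 V; V_DS = V_D − V_S = 2.99 − 1.84 = 1.15 V.
V_GS = 0.33 V < V_t = 1.18 V, so the transistor is in cutoff.

Cutoff; I_D = 0 mA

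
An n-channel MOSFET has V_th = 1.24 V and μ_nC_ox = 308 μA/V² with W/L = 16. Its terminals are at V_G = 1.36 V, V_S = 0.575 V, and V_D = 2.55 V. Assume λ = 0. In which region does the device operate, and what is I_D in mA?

Cutoff; I_D = 0 mA

V_GS = V_G − V_S = 1.36 − 0.575 = 0.785 V; V_DS = V_D − V_S = 2.55 − 0.575 = 1.97 V.
V_GS = 0.785 V < V_th = 1.24 V, so the transistor is in cutoff.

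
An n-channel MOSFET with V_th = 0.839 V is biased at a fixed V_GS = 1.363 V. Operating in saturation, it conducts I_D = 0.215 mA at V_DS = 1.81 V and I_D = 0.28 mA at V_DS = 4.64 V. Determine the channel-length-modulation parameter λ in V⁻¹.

With V_GS fixed, I_D ∝ (1 + λ V_DS) in saturation, so I_D2/I_D1 = (1 + λ V_DS2)/(1 + λ V_DS1).
0.28/0.215 = 1.302 = (1 + 4.64 λ)/(1 + 1.81 λ).
Solving: λ (I_D1 V_DS2 − I_D2 V_DS1) = I_D2 − I_D1, so λ = (0.28 − 0.215) / (0.215 × 4.64 − 0.28 × 1.81) = 0.065 / 0.491 = 0.132 V⁻¹.

λ = 0.132 V⁻¹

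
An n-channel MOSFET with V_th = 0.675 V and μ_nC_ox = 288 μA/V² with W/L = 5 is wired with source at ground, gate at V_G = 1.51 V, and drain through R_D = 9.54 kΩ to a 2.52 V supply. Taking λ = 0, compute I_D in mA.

V_GS = V_G = 1.51 V, so V_ov = 1.51 − 0.675 = 0.835 V.
k_n = μ_nC_ox · (W/L) = 1.44 mA/V².
Assume saturation: I_D = ½ k_n V_ov² = 0.5 × 1.44 × 0.835² = 0.502 mA, giving V_DS = V_DD − I_D R_D = 2.52 − 0.502 × 9.54 = -2.27 V.
But -2.27 V < V_ov = 0.835 V, so the device is actually in triode.
In triode I_D = k_n[V_ov V_DS − ½ V_DS²] and I_D = (V_DD − V_DS)/R_D. Equating: 6.87 V_DS² − 12.47 V_DS + 2.52 = 0, giving V_DS = 0.232 V (the root below V_ov).
I_D = (2.52 − 0.232) / 9.54 = 0.24 mA.

I_D = 0.240 mA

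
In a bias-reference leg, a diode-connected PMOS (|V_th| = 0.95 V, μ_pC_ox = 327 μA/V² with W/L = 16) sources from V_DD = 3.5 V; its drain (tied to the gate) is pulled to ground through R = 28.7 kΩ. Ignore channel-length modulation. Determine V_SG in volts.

With gate tied to drain, V_SG = V_SD ≥ V_SG − |V_th|, so the device is in saturation.
k_p = μ_pC_ox · (W/L) = 5.232 mA/V².
KCL at the drain: ½ k_p (V_SG − |V_th|)² = (V_DD − V_SG)/R.
Let x = V_SG − 0.95. Then 75.1 x² + x − 2.55 = 0, giving x = 0.178 V (positive root), so V_SG = 1.13 V.
I_D = (V_DD − V_SG)/R = (3.5 − 1.13) / 28.7 = 0.0827 mA.

V_SG = 1.13 V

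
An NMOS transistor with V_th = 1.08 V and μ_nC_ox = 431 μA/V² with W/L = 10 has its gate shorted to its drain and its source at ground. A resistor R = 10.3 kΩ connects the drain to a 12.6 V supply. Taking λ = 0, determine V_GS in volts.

V_GS = 1.78 V

With gate tied to drain, V_GS = V_DS ≥ V_GS − V_th, so the device is in saturation.
k_n = μ_nC_ox · (W/L) = 4.31 mA/V².
KCL at the drain: ½ k_n (V_GS − V_th)² = (V_DD − V_GS)/R.
Let x = V_GS − 1.08. Then 22.2 x² + x − 11.52 = 0, giving x = 0.698 V (positive root), so V_GS = 1.78 V.
I_D = (V_DD − V_GS)/R = (12.6 − 1.78) / 10.3 = 1.05 mA.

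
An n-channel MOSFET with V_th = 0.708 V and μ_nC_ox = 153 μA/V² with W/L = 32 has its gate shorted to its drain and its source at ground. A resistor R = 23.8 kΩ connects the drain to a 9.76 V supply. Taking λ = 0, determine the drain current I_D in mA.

With gate tied to drain, V_GS = V_DS ≥ V_GS − V_th, so the device is in saturation.
k_n = μ_nC_ox · (W/L) = 4.896 mA/V².
KCL at the drain: ½ k_n (V_GS − V_th)² = (V_DD − V_GS)/R.
Let x = V_GS − 0.708. Then 58.3 x² + x − 9.052 = 0, giving x = 0.386 V (positive root), so V_GS = 1.09 V.
I_D = (V_DD − V_GS)/R = (9.76 − 1.09) / 23.8 = 0.364 mA.

I_D = 0.364 mA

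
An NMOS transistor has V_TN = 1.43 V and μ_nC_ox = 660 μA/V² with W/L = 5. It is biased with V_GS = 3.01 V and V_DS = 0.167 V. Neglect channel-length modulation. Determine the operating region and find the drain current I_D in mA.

Triode; I_D = 0.825 mA

k_n = μ_nC_ox · (W/L) = 3.3 mA/V².
V_ov = V_GS − V_TN = 3.01 − 1.43 = 1.58 V.
Since V_DS = 0.167 V < V_ov = 1.58 V, the device is in the triode region.
I_D = k_n [V_ov · V_DS − ½ V_DS²] = 3.3 × [1.58 × 0.167 − 0.5 × 0.167²] = 0.825 mA.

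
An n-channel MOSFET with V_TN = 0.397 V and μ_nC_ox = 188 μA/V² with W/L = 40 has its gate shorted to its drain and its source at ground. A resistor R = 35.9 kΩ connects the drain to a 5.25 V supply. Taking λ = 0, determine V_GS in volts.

With gate tied to drain, V_GS = V_DS ≥ V_GS − V_TN, so the device is in saturation.
k_n = μ_nC_ox · (W/L) = 7.52 mA/V².
KCL at the drain: ½ k_n (V_GS − V_TN)² = (V_DD − V_GS)/R.
Let x = V_GS − 0.397. Then 135 x² + x − 4.853 = 0, giving x = 0.186 V (positive root), so V_GS = 0.583 V.
I_D = (V_DD − V_GS)/R = (5.25 − 0.583) / 35.9 = 0.13 mA.

V_GS = 0.583 V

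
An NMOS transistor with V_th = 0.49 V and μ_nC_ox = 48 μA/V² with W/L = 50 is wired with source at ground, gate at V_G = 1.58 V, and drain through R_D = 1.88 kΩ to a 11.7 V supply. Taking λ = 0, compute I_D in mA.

I_D = 1.43 mA

V_GS = V_G = 1.58 V, so V_ov = 1.58 − 0.49 = 1.09 V.
k_n = μ_nC_ox · (W/L) = 2.4 mA/V².
Assume saturation: I_D = ½ k_n V_ov² = 0.5 × 2.4 × 1.09² = 1.43 mA, giving V_DS = V_DD − I_D R_D = 11.7 − 1.43 × 1.88 = 9.02 V.
V_DS = 9.02 V ≥ V_ov = 1.09 V, confirming saturation.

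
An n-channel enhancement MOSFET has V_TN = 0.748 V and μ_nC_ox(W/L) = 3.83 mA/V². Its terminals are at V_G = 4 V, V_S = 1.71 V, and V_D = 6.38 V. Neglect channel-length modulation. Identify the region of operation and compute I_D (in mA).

V_GS = V_G − V_S = 4 − 1.71 = 2.29 V; V_DS = V_D − V_S = 6.38 − 1.71 = 4.67 V.
V_ov = V_GS − V_TN = 2.29 − 0.748 = 1.54 V.
Since V_DS = 4.67 V ≥ V_ov = 1.54 V, the device is in saturation.
I_D = ½ k_n V_ov² = 0.5 × 3.83 × 1.54² = 4.55 mA.

Saturation; I_D = 4.55 mA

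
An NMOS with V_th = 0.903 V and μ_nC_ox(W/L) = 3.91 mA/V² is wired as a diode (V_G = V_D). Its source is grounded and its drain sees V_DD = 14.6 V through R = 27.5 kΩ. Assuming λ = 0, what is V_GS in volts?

With gate tied to drain, V_GS = V_DS ≥ V_GS − V_th, so the device is in saturation.
KCL at the drain: ½ k_n (V_GS − V_th)² = (V_DD − V_GS)/R.
Let x = V_GS − 0.903. Then 53.8 x² + x − 13.7 = 0, giving x = 0.496 V (positive root), so V_GS = 1.4 V.
I_D = (V_DD − V_GS)/R = (14.6 − 1.4) / 27.5 = 0.48 mA.

V_GS = 1.40 V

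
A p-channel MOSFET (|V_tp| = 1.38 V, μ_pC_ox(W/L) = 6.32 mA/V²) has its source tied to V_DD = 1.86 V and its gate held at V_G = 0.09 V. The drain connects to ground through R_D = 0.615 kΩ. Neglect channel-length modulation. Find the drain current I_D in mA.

V_SG = V_DD − V_G = 1.86 − 0.09 = 1.77 V, so V_ov = 1.77 − 1.38 = 0.39 V.
Assume saturation: I_D = ½ k_p V_ov² = 0.5 × 6.32 × 0.39² = 0.481 mA, giving V_SD = V_DD − I_D R_D = 1.86 − 0.481 × 0.615 = 1.56 V.
V_SD = 1.56 V ≥ V_ov = 0.39 V, confirming saturation.

I_D = 0.481 mA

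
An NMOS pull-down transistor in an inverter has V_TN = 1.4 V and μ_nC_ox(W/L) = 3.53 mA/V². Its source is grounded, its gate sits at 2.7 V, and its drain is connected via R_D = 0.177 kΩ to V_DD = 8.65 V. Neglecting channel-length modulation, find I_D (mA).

I_D = 2.98 mA

V_GS = V_G = 2.7 V, so V_ov = 2.7 − 1.4 = 1.3 V.
Assume saturation: I_D = ½ k_n V_ov² = 0.5 × 3.53 × 1.3² = 2.98 mA, giving V_DS = V_DD − I_D R_D = 8.65 − 2.98 × 0.177 = 8.12 V.
V_DS = 8.12 V ≥ V_ov = 1.3 V, confirming saturation.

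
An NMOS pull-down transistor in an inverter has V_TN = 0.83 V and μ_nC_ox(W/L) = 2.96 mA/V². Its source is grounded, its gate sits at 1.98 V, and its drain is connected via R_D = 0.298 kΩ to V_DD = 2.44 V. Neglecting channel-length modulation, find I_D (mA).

V_GS = V_G = 1.98 V, so V_ov = 1.98 − 0.83 = 1.15 V.
Assume saturation: I_D = ½ k_n V_ov² = 0.5 × 2.96 × 1.15² = 1.96 mA, giving V_DS = V_DD − I_D R_D = 2.44 − 1.96 × 0.298 = 1.86 V.
V_DS = 1.86 V ≥ V_ov = 1.15 V, confirming saturation.

I_D = 1.96 mA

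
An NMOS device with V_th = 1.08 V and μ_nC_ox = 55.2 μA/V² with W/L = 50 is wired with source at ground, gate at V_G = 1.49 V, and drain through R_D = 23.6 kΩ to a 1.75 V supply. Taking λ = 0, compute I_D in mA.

I_D = 0.0712 mA

V_GS = V_G = 1.49 V, so V_ov = 1.49 − 1.08 = 0.41 V.
k_n = μ_nC_ox · (W/L) = 2.76 mA/V².
Assume saturation: I_D = ½ k_n V_ov² = 0.5 × 2.76 × 0.41² = 0.232 mA, giving V_DS = V_DD − I_D R_D = 1.75 − 0.232 × 23.6 = -3.72 V.
But -3.72 V < V_ov = 0.41 V, so the device is actually in triode.
In triode I_D = k_n[V_ov V_DS − ½ V_DS²] and I_D = (V_DD − V_DS)/R_D. Equating: 32.6 V_DS² − 27.71 V_DS + 1.75 = 0, giving V_DS = 0.0687 V (the root below V_ov).
I_D = (1.75 − 0.0687) / 23.6 = 0.0712 mA.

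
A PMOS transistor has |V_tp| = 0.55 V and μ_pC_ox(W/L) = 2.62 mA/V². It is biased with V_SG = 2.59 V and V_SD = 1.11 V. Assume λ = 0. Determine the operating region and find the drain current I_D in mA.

V_ov = V_SG − |V_tp| = 2.59 − 0.55 = 2.04 V.
Since V_SD = 1.11 V < V_ov = 2.04 V, the device is in the triode region.
I_D = k_p [V_ov · V_SD − ½ V_SD²] = 2.62 × [2.04 × 1.11 − 0.5 × 1.11²] = 4.32 mA.

Triode; I_D = 4.32 mA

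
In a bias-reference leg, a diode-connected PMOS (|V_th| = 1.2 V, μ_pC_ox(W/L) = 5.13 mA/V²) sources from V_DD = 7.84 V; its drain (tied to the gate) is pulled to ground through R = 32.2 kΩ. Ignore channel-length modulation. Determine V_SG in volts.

V_SG = 1.48 V

With gate tied to drain, V_SG = V_SD ≥ V_SG − |V_th|, so the device is in saturation.
KCL at the drain: ½ k_p (V_SG − |V_th|)² = (V_DD − V_SG)/R.
Let x = V_SG − 1.2. Then 82.6 x² + x − 6.64 = 0, giving x = 0.278 V (positive root), so V_SG = 1.48 V.
I_D = (V_DD − V_SG)/R = (7.84 − 1.48) / 32.2 = 0.198 mA.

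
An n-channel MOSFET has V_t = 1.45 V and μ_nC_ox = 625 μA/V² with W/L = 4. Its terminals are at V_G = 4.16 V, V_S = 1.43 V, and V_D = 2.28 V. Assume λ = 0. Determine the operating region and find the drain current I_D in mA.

V_GS = V_G − V_S = 4.16 − 1.43 = 2.73 V; V_DS = V_D − V_S = 2.28 − 1.43 = 0.85 V.
k_n = μ_nC_ox · (W/L) = 2.5 mA/V².
V_ov = V_GS − V_t = 2.73 − 1.45 = 1.28 V.
Since V_DS = 0.85 V < V_ov = 1.28 V, the device is in the triode region.
I_D = k_n [V_ov · V_DS − ½ V_DS²] = 2.5 × [1.28 × 0.85 − 0.5 × 0.85²] = 1.82 mA.

Triode; I_D = 1.82 mA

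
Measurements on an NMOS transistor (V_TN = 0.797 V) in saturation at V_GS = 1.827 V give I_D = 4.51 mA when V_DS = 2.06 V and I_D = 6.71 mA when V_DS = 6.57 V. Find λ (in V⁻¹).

λ = 0.139 V⁻¹

With V_GS fixed, I_D ∝ (1 + λ V_DS) in saturation, so I_D2/I_D1 = (1 + λ V_DS2)/(1 + λ V_DS1).
6.71/4.51 = 1.488 = (1 + 6.57 λ)/(1 + 2.06 λ).
Solving: λ (I_D1 V_DS2 − I_D2 V_DS1) = I_D2 − I_D1, so λ = (6.71 − 4.51) / (4.51 × 6.57 − 6.71 × 2.06) = 2.2 / 15.8 = 0.139 V⁻¹.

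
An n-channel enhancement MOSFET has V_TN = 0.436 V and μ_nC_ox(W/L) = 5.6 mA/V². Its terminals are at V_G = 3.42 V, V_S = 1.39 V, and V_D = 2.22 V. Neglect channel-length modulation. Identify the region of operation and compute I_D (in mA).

Triode; I_D = 5.48 mA

V_GS = V_G − V_S = 3.42 − 1.39 = 2.03 V; V_DS = V_D − V_S = 2.22 − 1.39 = 0.83 V.
V_ov = V_GS − V_TN = 2.03 − 0.436 = 1.59 V.
Since V_DS = 0.83 V < V_ov = 1.59 V, the device is in the triode region.
I_D = k_n [V_ov · V_DS − ½ V_DS²] = 5.6 × [1.59 × 0.83 − 0.5 × 0.83²] = 5.48 mA.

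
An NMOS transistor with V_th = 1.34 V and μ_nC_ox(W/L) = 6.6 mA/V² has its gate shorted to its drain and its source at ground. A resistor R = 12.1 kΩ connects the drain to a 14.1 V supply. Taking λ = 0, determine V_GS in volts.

With gate tied to drain, V_GS = V_DS ≥ V_GS − V_th, so the device is in saturation.
KCL at the drain: ½ k_n (V_GS − V_th)² = (V_DD − V_GS)/R.
Let x = V_GS − 1.34. Then 39.9 x² + x − 12.76 = 0, giving x = 0.553 V (positive root), so V_GS = 1.89 V.
I_D = (V_DD − V_GS)/R = (14.1 − 1.89) / 12.1 = 1.01 mA.

V_GS = 1.89 V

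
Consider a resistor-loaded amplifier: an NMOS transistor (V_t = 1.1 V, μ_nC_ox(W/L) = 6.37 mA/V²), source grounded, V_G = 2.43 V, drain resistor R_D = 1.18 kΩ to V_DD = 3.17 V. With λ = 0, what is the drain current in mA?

V_GS = V_G = 2.43 V, so V_ov = 2.43 − 1.1 = 1.33 V.
Assume saturation: I_D = ½ k_n V_ov² = 0.5 × 6.37 × 1.33² = 5.63 mA, giving V_DS = V_DD − I_D R_D = 3.17 − 5.63 × 1.18 = -3.48 V.
But -3.48 V < V_ov = 1.33 V, so the device is actually in triode.
In triode I_D = k_n[V_ov V_DS − ½ V_DS²] and I_D = (V_DD − V_DS)/R_D. Equating: 3.76 V_DS² − 11 V_DS + 3.17 = 0, giving V_DS = 0.324 V (the root below V_ov).
I_D = (3.17 − 0.324) / 1.18 = 2.41 mA.

I_D = 2.41 mA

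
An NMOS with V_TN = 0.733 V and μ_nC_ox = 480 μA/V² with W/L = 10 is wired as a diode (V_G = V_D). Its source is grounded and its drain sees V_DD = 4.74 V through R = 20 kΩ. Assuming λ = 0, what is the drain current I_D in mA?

I_D = 0.186 mA

With gate tied to drain, V_GS = V_DS ≥ V_GS − V_TN, so the device is in saturation.
k_n = μ_nC_ox · (W/L) = 4.8 mA/V².
KCL at the drain: ½ k_n (V_GS − V_TN)² = (V_DD − V_GS)/R.
Let x = V_GS − 0.733. Then 48 x² + x − 4.007 = 0, giving x = 0.279 V (positive root), so V_GS = 1.01 V.
I_D = (V_DD − V_GS)/R = (4.74 − 1.01) / 20 = 0.186 mA.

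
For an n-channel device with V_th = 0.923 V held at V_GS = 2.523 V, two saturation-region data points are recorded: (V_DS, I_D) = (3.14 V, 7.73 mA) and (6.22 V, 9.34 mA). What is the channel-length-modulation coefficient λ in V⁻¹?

λ = 0.0859 V⁻¹

With V_GS fixed, I_D ∝ (1 + λ V_DS) in saturation, so I_D2/I_D1 = (1 + λ V_DS2)/(1 + λ V_DS1).
9.34/7.73 = 1.208 = (1 + 6.22 λ)/(1 + 3.14 λ).
Solving: λ (I_D1 V_DS2 − I_D2 V_DS1) = I_D2 − I_D1, so λ = (9.34 − 7.73) / (7.73 × 6.22 − 9.34 × 3.14) = 1.61 / 18.8 = 0.0859 V⁻¹.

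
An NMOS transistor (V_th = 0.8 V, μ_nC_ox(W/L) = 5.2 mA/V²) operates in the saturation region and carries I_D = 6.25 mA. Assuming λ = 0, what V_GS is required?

V_GS = 2.35 V

In saturation I_D = ½ k_n (V_GS − V_th)², so V_GS − V_th = √(2 I_D / k_n) = √(2 × 6.25 / 5.2) = 1.55 V.
V_GS = 0.8 + 1.55 = 2.35 V.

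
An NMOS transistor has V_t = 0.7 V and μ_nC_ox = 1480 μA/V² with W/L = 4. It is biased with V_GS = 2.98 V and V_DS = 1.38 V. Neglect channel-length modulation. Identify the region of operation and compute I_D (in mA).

k_n = μ_nC_ox · (W/L) = 5.92 mA/V².
V_ov = V_GS − V_t = 2.98 − 0.7 = 2.28 V.
Since V_DS = 1.38 V < V_ov = 2.28 V, the device is in the triode region.
I_D = k_n [V_ov · V_DS − ½ V_DS²] = 5.92 × [2.28 × 1.38 − 0.5 × 1.38²] = 13 mA.

Triode; I_D = 13.0 mA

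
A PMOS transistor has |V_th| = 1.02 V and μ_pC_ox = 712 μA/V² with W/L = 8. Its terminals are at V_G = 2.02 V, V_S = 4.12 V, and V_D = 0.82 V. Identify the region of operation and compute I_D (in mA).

Saturation; I_D = 3.32 mA

V_SG = V_S − V_G = 4.12 − 2.02 = 2.1 V; V_SD = V_S − V_D = 4.12 − 0.82 = 3.3 V.
k_p = μ_pC_ox · (W/L) = 5.696 mA/V².
V_ov = V_SG − |V_th| = 2.1 − 1.02 = 1.08 V.
Since V_SD = 3.3 V ≥ V_ov = 1.08 V, the device is in saturation.
I_D = ½ k_p V_ov² = 0.5 × 5.696 × 1.08² = 3.32 mA.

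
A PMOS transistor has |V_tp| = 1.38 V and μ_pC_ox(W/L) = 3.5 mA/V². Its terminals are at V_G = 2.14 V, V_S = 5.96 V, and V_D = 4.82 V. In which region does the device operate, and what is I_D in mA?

V_SG = V_S − V_G = 5.96 − 2.14 = 3.82 V; V_SD = V_S − V_D = 5.96 − 4.82 = 1.14 V.
V_ov = V_SG − |V_tp| = 3.82 − 1.38 = 2.44 V.
Since V_SD = 1.14 V < V_ov = 2.44 V, the device is in the triode region.
I_D = k_p [V_ov · V_SD − ½ V_SD²] = 3.5 × [2.44 × 1.14 − 0.5 × 1.14²] = 7.46 mA.

Triode; I_D = 7.46 mA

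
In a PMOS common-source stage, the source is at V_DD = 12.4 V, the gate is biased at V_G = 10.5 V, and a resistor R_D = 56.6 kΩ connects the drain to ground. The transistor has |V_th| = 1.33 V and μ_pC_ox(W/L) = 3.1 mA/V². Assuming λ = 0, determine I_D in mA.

I_D = 0.217 mA

V_SG = V_DD − V_G = 12.4 − 10.5 = 1.9 V, so V_ov = 1.9 − 1.33 = 0.57 V.
Assume saturation: I_D = ½ k_p V_ov² = 0.5 × 3.1 × 0.57² = 0.504 mA, giving V_SD = V_DD − I_D R_D = 12.4 − 0.504 × 56.6 = -16.1 V.
But -16.1 V < V_ov = 0.57 V, so the device is actually in triode.
In triode I_D = k_p[V_ov V_SD − ½ V_SD²] and I_D = (V_DD − V_SD)/R_D. Equating: 87.7 V_SD² − 101 V_SD + 12.4 = 0, giving V_SD = 0.14 V (the root below V_ov).
I_D = (12.4 − 0.14) / 56.6 = 0.217 mA.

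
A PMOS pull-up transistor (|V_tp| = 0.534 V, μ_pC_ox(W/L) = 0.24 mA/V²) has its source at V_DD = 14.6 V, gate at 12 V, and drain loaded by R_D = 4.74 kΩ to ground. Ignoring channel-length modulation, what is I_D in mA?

I_D = 0.512 mA

V_SG = V_DD − V_G = 14.6 − 12 = 2.6 V, so V_ov = 2.6 − 0.534 = 2.07 V.
Assume saturation: I_D = ½ k_p V_ov² = 0.5 × 0.24 × 2.07² = 0.512 mA, giving V_SD = V_DD − I_D R_D = 14.6 − 0.512 × 4.74 = 12.2 V.
V_SD = 12.2 V ≥ V_ov = 2.07 V, confirming saturation.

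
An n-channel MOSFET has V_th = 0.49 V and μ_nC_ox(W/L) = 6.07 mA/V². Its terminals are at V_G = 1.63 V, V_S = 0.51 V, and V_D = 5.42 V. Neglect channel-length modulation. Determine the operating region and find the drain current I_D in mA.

V_GS = V_G − V_S = 1.63 − 0.51 = 1.12 V; V_DS = V_D − V_S = 5.42 − 0.51 = 4.91 V.
V_ov = V_GS − V_th = 1.12 − 0.49 = 0.63 V.
Since V_DS = 4.91 V ≥ V_ov = 0.63 V, the device is in saturation.
I_D = ½ k_n V_ov² = 0.5 × 6.07 × 0.63² = 1.2 mA.

Saturation; I_D = 1.20 mA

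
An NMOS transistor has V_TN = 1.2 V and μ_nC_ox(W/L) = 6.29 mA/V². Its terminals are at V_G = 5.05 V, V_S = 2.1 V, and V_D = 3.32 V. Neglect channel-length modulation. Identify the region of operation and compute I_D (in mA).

Triode; I_D = 8.75 mA

V_GS = V_G − V_S = 5.05 − 2.1 = 2.95 V; V_DS = V_D − V_S = 3.32 − 2.1 = 1.22 V.
V_ov = V_GS − V_TN = 2.95 − 1.2 = 1.75 V.
Since V_DS = 1.22 V < V_ov = 1.75 V, the device is in the triode region.
I_D = k_n [V_ov · V_DS − ½ V_DS²] = 6.29 × [1.75 × 1.22 − 0.5 × 1.22²] = 8.75 mA.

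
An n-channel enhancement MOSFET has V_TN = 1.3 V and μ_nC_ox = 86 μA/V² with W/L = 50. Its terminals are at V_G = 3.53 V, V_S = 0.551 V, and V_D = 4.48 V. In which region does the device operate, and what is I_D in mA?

Saturation; I_D = 6.06 mA

V_GS = V_G − V_S = 3.53 − 0.551 = 2.98 V; V_DS = V_D − V_S = 4.48 − 0.551 = 3.93 V.
k_n = μ_nC_ox · (W/L) = 4.3 mA/V².
V_ov = V_GS − V_TN = 2.98 − 1.3 = 1.68 V.
Since V_DS = 3.93 V ≥ V_ov = 1.68 V, the device is in saturation.
I_D = ½ k_n V_ov² = 0.5 × 4.3 × 1.68² = 6.06 mA.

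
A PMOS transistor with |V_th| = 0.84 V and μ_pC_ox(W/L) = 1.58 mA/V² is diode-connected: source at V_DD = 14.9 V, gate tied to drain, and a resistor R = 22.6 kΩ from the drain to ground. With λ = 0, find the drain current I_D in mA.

I_D = 0.584 mA

With gate tied to drain, V_SG = V_SD ≥ V_SG − |V_th|, so the device is in saturation.
KCL at the drain: ½ k_p (V_SG − |V_th|)² = (V_DD − V_SG)/R.
Let x = V_SG − 0.84. Then 17.9 x² + x − 14.06 = 0, giving x = 0.86 V (positive root), so V_SG = 1.7 V.
I_D = (V_DD − V_SG)/R = (14.9 − 1.7) / 22.6 = 0.584 mA.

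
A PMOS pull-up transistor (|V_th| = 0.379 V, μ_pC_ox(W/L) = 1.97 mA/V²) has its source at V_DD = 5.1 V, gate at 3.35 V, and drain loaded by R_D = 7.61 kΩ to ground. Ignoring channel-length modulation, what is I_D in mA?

V_SG = V_DD − V_G = 5.1 − 3.35 = 1.75 V, so V_ov = 1.75 − 0.379 = 1.37 V.
Assume saturation: I_D = ½ k_p V_ov² = 0.5 × 1.97 × 1.37² = 1.85 mA, giving V_SD = V_DD − I_D R_D = 5.1 − 1.85 × 7.61 = -8.99 V.
But -8.99 V < V_ov = 1.37 V, so the device is actually in triode.
In triode I_D = k_p[V_ov V_SD − ½ V_SD²] and I_D = (V_DD − V_SD)/R_D. Equating: 7.5 V_SD² − 21.55 V_SD + 5.1 = 0, giving V_SD = 0.26 V (the root below V_ov).
I_D = (5.1 − 0.26) / 7.61 = 0.636 mA.

I_D = 0.636 mA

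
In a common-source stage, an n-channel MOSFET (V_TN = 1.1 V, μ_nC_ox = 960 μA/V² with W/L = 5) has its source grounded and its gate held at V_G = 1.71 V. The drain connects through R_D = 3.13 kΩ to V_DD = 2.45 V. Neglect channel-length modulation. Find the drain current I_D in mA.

I_D = 0.682 mA

V_GS = V_G = 1.71 V, so V_ov = 1.71 − 1.1 = 0.61 V.
k_n = μ_nC_ox · (W/L) = 4.8 mA/V².
Assume saturation: I_D = ½ k_n V_ov² = 0.5 × 4.8 × 0.61² = 0.893 mA, giving V_DS = V_DD − I_D R_D = 2.45 − 0.893 × 3.13 = -0.345 V.
But -0.345 V < V_ov = 0.61 V, so the device is actually in triode.
In triode I_D = k_n[V_ov V_DS − ½ V_DS²] and I_D = (V_DD − V_DS)/R_D. Equating: 7.51 V_DS² − 10.16 V_DS + 2.45 = 0, giving V_DS = 0.314 V (the root below V_ov).
I_D = (2.45 − 0.314) / 3.13 = 0.682 mA.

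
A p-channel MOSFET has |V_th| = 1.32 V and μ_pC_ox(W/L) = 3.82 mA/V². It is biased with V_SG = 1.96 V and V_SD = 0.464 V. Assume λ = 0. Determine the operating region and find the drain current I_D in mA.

Triode; I_D = 0.723 mA

V_ov = V_SG − |V_th| = 1.96 − 1.32 = 0.64 V.
Since V_SD = 0.464 V < V_ov = 0.64 V, the device is in the triode region.
I_D = k_p [V_ov · V_SD − ½ V_SD²] = 3.82 × [0.64 × 0.464 − 0.5 × 0.464²] = 0.723 mA.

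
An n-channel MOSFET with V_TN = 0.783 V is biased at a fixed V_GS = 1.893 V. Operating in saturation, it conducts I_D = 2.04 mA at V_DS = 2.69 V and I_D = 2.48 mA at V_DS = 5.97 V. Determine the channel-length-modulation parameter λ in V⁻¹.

λ = 0.0799 V⁻¹

With V_GS fixed, I_D ∝ (1 + λ V_DS) in saturation, so I_D2/I_D1 = (1 + λ V_DS2)/(1 + λ V_DS1).
2.48/2.04 = 1.216 = (1 + 5.97 λ)/(1 + 2.69 λ).
Solving: λ (I_D1 V_DS2 − I_D2 V_DS1) = I_D2 − I_D1, so λ = (2.48 − 2.04) / (2.04 × 5.97 − 2.48 × 2.69) = 0.44 / 5.51 = 0.0799 V⁻¹.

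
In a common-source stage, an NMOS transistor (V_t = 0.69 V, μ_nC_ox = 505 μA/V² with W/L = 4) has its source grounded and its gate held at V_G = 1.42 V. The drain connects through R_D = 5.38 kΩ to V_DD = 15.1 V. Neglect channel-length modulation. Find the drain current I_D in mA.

V_GS = V_G = 1.42 V, so V_ov = 1.42 − 0.69 = 0.73 V.
k_n = μ_nC_ox · (W/L) = 2.02 mA/V².
Assume saturation: I_D = ½ k_n V_ov² = 0.5 × 2.02 × 0.73² = 0.538 mA, giving V_DS = V_DD − I_D R_D = 15.1 − 0.538 × 5.38 = 12.2 V.
V_DS = 12.2 V ≥ V_ov = 0.73 V, confirming saturation.

I_D = 0.538 mA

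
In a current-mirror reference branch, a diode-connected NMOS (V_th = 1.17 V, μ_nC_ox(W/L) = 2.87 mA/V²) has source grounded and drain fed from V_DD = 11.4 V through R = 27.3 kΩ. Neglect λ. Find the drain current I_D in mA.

I_D = 0.356 mA

With gate tied to drain, V_GS = V_DS ≥ V_GS − V_th, so the device is in saturation.
KCL at the drain: ½ k_n (V_GS − V_th)² = (V_DD − V_GS)/R.
Let x = V_GS − 1.17. Then 39.2 x² + x − 10.23 = 0, giving x = 0.498 V (positive root), so V_GS = 1.67 V.
I_D = (V_DD − V_GS)/R = (11.4 − 1.67) / 27.3 = 0.356 mA.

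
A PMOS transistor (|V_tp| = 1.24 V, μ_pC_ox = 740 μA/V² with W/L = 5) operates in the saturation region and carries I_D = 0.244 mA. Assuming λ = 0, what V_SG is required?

k_p = μ_pC_ox · (W/L) = 3.7 mA/V².
In saturation I_D = ½ k_p (V_SG − |V_tp|)², so V_SG − |V_tp| = √(2 I_D / k_p) = √(2 × 0.244 / 3.7) = 0.363 V.
V_SG = 1.24 + 0.363 = 1.6 V.

V_SG = 1.60 V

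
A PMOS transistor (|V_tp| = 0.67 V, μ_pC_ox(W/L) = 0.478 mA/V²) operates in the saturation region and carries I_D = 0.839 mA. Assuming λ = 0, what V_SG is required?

V_SG = 2.54 V

In saturation I_D = ½ k_p (V_SG − |V_tp|)², so V_SG − |V_tp| = √(2 I_D / k_p) = √(2 × 0.839 / 0.478) = 1.87 V.
V_SG = 0.67 + 1.87 = 2.54 V.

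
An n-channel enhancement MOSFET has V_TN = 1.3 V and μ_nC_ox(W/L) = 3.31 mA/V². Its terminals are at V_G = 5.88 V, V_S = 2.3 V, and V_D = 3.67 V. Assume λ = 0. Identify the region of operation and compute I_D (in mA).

Triode; I_D = 7.23 mA

V_GS = V_G − V_S = 5.88 − 2.3 = 3.58 V; V_DS = V_D − V_S = 3.67 − 2.3 = 1.37 V.
V_ov = V_GS − V_TN = 3.58 − 1.3 = 2.28 V.
Since V_DS = 1.37 V < V_ov = 2.28 V, the device is in the triode region.
I_D = k_n [V_ov · V_DS − ½ V_DS²] = 3.31 × [2.28 × 1.37 − 0.5 × 1.37²] = 7.23 mA.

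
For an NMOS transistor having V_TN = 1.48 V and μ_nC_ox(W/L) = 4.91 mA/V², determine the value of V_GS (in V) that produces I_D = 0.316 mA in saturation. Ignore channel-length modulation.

V_GS = 1.84 V

In saturation I_D = ½ k_n (V_GS − V_TN)², so V_GS − V_TN = √(2 I_D / k_n) = √(2 × 0.316 / 4.91) = 0.359 V.
V_GS = 1.48 + 0.359 = 1.84 V.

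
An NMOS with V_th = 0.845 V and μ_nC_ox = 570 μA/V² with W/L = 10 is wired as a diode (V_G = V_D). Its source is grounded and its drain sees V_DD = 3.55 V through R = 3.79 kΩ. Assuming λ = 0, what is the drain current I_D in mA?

I_D = 0.593 mA

With gate tied to drain, V_GS = V_DS ≥ V_GS − V_th, so the device is in saturation.
k_n = μ_nC_ox · (W/L) = 5.7 mA/V².
KCL at the drain: ½ k_n (V_GS − V_th)² = (V_DD − V_GS)/R.
Let x = V_GS − 0.845. Then 10.8 x² + x − 2.705 = 0, giving x = 0.456 V (positive root), so V_GS = 1.3 V.
I_D = (V_DD − V_GS)/R = (3.55 − 1.3) / 3.79 = 0.593 mA.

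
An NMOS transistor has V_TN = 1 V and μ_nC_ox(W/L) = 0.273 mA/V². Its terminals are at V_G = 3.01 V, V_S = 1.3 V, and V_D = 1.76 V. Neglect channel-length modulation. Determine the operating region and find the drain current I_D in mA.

V_GS = V_G − V_S = 3.01 − 1.3 = 1.71 V; V_DS = V_D − V_S = 1.76 − 1.3 = 0.46 V.
V_ov = V_GS − V_TN = 1.71 − 1 = 0.71 V.
Since V_DS = 0.46 V < V_ov = 0.71 V, the device is in the triode region.
I_D = k_n [V_ov · V_DS − ½ V_DS²] = 0.273 × [0.71 × 0.46 − 0.5 × 0.46²] = 0.0603 mA.

Triode; I_D = 0.0603 mA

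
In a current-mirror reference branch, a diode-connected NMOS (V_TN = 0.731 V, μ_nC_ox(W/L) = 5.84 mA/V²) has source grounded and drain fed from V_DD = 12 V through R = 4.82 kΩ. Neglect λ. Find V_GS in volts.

With gate tied to drain, V_GS = V_DS ≥ V_GS − V_TN, so the device is in saturation.
KCL at the drain: ½ k_n (V_GS − V_TN)² = (V_DD − V_GS)/R.
Let x = V_GS − 0.731. Then 14.1 x² + x − 11.27 = 0, giving x = 0.86 V (positive root), so V_GS = 1.59 V.
I_D = (V_DD − V_GS)/R = (12 − 1.59) / 4.82 = 2.16 mA.

V_GS = 1.59 V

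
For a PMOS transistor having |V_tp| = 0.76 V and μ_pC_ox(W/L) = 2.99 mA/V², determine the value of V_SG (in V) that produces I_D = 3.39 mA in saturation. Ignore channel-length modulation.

V_SG = 2.27 V

In saturation I_D = ½ k_p (V_SG − |V_tp|)², so V_SG − |V_tp| = √(2 I_D / k_p) = √(2 × 3.39 / 2.99) = 1.51 V.
V_SG = 0.76 + 1.51 = 2.27 V.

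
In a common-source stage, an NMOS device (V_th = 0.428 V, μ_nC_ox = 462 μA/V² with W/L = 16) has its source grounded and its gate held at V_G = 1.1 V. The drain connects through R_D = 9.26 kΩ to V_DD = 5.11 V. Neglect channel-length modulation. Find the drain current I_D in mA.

I_D = 0.539 mA

V_GS = V_G = 1.1 V, so V_ov = 1.1 − 0.428 = 0.672 V.
k_n = μ_nC_ox · (W/L) = 7.392 mA/V².
Assume saturation: I_D = ½ k_n V_ov² = 0.5 × 7.392 × 0.672² = 1.67 mA, giving V_DS = V_DD − I_D R_D = 5.11 − 1.67 × 9.26 = -10.3 V.
But -10.3 V < V_ov = 0.672 V, so the device is actually in triode.
In triode I_D = k_n[V_ov V_DS − ½ V_DS²] and I_D = (V_DD − V_DS)/R_D. Equating: 34.2 V_DS² − 47 V_DS + 5.11 = 0, giving V_DS = 0.119 V (the root below V_ov).
I_D = (5.11 − 0.119) / 9.26 = 0.539 mA.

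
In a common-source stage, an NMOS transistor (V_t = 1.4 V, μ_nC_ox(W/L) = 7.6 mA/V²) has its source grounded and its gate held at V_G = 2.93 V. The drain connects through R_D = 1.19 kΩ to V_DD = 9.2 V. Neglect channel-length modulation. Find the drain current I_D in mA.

I_D = 7.03 mA

V_GS = V_G = 2.93 V, so V_ov = 2.93 − 1.4 = 1.53 V.
Assume saturation: I_D = ½ k_n V_ov² = 0.5 × 7.6 × 1.53² = 8.9 mA, giving V_DS = V_DD − I_D R_D = 9.2 − 8.9 × 1.19 = -1.39 V.
But -1.39 V < V_ov = 1.53 V, so the device is actually in triode.
In triode I_D = k_n[V_ov V_DS − ½ V_DS²] and I_D = (V_DD − V_DS)/R_D. Equating: 4.52 V_DS² − 14.84 V_DS + 9.2 = 0, giving V_DS = 0.83 V (the root below V_ov).
I_D = (9.2 − 0.83) / 1.19 = 7.03 mA.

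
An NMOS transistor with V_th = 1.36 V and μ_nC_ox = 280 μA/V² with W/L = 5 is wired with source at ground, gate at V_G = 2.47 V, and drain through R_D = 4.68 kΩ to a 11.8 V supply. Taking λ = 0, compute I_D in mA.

V_GS = V_G = 2.47 V, so V_ov = 2.47 − 1.36 = 1.11 V.
k_n = μ_nC_ox · (W/L) = 1.4 mA/V².
Assume saturation: I_D = ½ k_n V_ov² = 0.5 × 1.4 × 1.11² = 0.862 mA, giving V_DS = V_DD − I_D R_D = 11.8 − 0.862 × 4.68 = 7.76 V.
V_DS = 7.76 V ≥ V_ov = 1.11 V, confirming saturation.

I_D = 0.862 mA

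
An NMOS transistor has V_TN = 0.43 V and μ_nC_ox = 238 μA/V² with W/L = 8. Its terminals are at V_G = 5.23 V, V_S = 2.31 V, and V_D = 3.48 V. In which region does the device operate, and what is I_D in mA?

V_GS = V_G − V_S = 5.23 − 2.31 = 2.92 V; V_DS = V_D − V_S = 3.48 − 2.31 = 1.17 V.
k_n = μ_nC_ox · (W/L) = 1.904 mA/V².
V_ov = V_GS − V_TN = 2.92 − 0.43 = 2.49 V.
Since V_DS = 1.17 V < V_ov = 2.49 V, the device is in the triode region.
I_D = k_n [V_ov · V_DS − ½ V_DS²] = 1.904 × [2.49 × 1.17 − 0.5 × 1.17²] = 4.24 mA.

Triode; I_D = 4.24 mA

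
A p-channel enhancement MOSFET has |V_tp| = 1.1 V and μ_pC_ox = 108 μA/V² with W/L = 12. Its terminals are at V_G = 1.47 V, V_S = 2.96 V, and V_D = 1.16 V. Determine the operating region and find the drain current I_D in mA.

V_SG = V_S − V_G = 2.96 − 1.47 = 1.49 V; V_SD = V_S − V_D = 2.96 − 1.16 = 1.8 V.
k_p = μ_pC_ox · (W/L) = 1.296 mA/V².
V_ov = V_SG − |V_tp| = 1.49 − 1.1 = 0.39 V.
Since V_SD = 1.8 V ≥ V_ov = 0.39 V, the device is in saturation.
I_D = ½ k_p V_ov² = 0.5 × 1.296 × 0.39² = 0.0986 mA.

Saturation; I_D = 0.0986 mA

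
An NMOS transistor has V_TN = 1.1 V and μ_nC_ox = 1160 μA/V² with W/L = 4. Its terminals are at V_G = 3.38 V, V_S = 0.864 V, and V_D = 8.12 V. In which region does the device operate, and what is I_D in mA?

Saturation; I_D = 4.65 mA

V_GS = V_G − V_S = 3.38 − 0.864 = 2.52 V; V_DS = V_D − V_S = 8.12 − 0.864 = 7.26 V.
k_n = μ_nC_ox · (W/L) = 4.64 mA/V².
V_ov = V_GS − V_TN = 2.52 − 1.1 = 1.42 V.
Since V_DS = 7.26 V ≥ V_ov = 1.42 V, the device is in saturation.
I_D = ½ k_n V_ov² = 0.5 × 4.64 × 1.42² = 4.65 mA.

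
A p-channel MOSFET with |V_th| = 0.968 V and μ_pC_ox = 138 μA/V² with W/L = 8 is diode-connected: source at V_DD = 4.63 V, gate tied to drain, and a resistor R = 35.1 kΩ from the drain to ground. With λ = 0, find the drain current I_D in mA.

With gate tied to drain, V_SG = V_SD ≥ V_SG − |V_th|, so the device is in saturation.
k_p = μ_pC_ox · (W/L) = 1.104 mA/V².
KCL at the drain: ½ k_p (V_SG − |V_th|)² = (V_DD − V_SG)/R.
Let x = V_SG − 0.968. Then 19.4 x² + x − 3.662 = 0, giving x = 0.41 V (positive root), so V_SG = 1.38 V.
I_D = (V_DD − V_SG)/R = (4.63 − 1.38) / 35.1 = 0.0927 mA.

I_D = 0.0927 mA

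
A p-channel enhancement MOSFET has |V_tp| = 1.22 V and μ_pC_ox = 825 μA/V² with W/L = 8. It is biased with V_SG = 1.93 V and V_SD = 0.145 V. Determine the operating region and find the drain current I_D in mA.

Triode; I_D = 0.610 mA

k_p = μ_pC_ox · (W/L) = 6.6 mA/V².
V_ov = V_SG − |V_tp| = 1.93 − 1.22 = 0.71 V.
Since V_SD = 0.145 V < V_ov = 0.71 V, the device is in the triode region.
I_D = k_p [V_ov · V_SD − ½ V_SD²] = 6.6 × [0.71 × 0.145 − 0.5 × 0.145²] = 0.61 mA.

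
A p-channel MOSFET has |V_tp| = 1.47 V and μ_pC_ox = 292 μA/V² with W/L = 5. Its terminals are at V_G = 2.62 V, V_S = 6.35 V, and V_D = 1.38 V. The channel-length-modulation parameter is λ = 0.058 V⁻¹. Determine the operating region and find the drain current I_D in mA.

V_SG = V_S − V_G = 6.35 − 2.62 = 3.73 V; V_SD = V_S − V_D = 6.35 − 1.38 = 4.97 V.
k_p = μ_pC_ox · (W/L) = 1.46 mA/V².
V_ov = V_SG − |V_tp| = 3.73 − 1.47 = 2.26 V.
Since V_SD = 4.97 V ≥ V_ov = 2.26 V, the device is in saturation.
I_D = ½ k_p V_ov² (1 + λ V_SD) = 0.5 × 1.46 × 2.26² × (1 + 0.058 × 4.97) = 4.8 mA.

Saturation; I_D = 4.80 mA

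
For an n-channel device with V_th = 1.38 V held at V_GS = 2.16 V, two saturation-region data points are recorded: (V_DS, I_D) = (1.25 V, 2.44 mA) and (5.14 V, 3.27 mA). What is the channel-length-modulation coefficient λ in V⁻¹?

λ = 0.0982 V⁻¹

With V_GS fixed, I_D ∝ (1 + λ V_DS) in saturation, so I_D2/I_D1 = (1 + λ V_DS2)/(1 + λ V_DS1).
3.27/2.44 = 1.34 = (1 + 5.14 λ)/(1 + 1.25 λ).
Solving: λ (I_D1 V_DS2 − I_D2 V_DS1) = I_D2 − I_D1, so λ = (3.27 − 2.44) / (2.44 × 5.14 − 3.27 × 1.25) = 0.83 / 8.45 = 0.0982 V⁻¹.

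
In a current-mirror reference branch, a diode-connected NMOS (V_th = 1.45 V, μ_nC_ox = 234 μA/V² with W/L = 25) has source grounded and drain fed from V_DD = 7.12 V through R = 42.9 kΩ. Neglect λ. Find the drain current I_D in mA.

With gate tied to drain, V_GS = V_DS ≥ V_GS − V_th, so the device is in saturation.
k_n = μ_nC_ox · (W/L) = 5.85 mA/V².
KCL at the drain: ½ k_n (V_GS − V_th)² = (V_DD − V_GS)/R.
Let x = V_GS − 1.45. Then 125 x² + x − 5.67 = 0, giving x = 0.209 V (positive root), so V_GS = 1.66 V.
I_D = (V_DD − V_GS)/R = (7.12 − 1.66) / 42.9 = 0.127 mA.

I_D = 0.127 mA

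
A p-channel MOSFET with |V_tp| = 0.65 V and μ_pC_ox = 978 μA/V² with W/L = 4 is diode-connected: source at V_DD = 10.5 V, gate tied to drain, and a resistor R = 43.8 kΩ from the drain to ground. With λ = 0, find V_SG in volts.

With gate tied to drain, V_SG = V_SD ≥ V_SG − |V_tp|, so the device is in saturation.
k_p = μ_pC_ox · (W/L) = 3.912 mA/V².
KCL at the drain: ½ k_p (V_SG − |V_tp|)² = (V_DD − V_SG)/R.
Let x = V_SG − 0.65. Then 85.7 x² + x − 9.85 = 0, giving x = 0.333 V (positive root), so V_SG = 0.983 V.
I_D = (V_DD − V_SG)/R = (10.5 − 0.983) / 43.8 = 0.217 mA.

V_SG = 0.983 V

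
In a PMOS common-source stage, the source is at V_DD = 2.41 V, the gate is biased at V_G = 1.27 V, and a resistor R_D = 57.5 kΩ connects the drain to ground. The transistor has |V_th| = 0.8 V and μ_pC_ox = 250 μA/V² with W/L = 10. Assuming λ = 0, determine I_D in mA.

I_D = 0.0410 mA

V_SG = V_DD − V_G = 2.41 − 1.27 = 1.14 V, so V_ov = 1.14 − 0.8 = 0.34 V.
k_p = μ_pC_ox · (W/L) = 2.5 mA/V².
Assume saturation: I_D = ½ k_p V_ov² = 0.5 × 2.5 × 0.34² = 0.145 mA, giving V_SD = V_DD − I_D R_D = 2.41 − 0.145 × 57.5 = -5.9 V.
But -5.9 V < V_ov = 0.34 V, so the device is actually in triode.
In triode I_D = k_p[V_ov V_SD − ½ V_SD²] and I_D = (V_DD − V_SD)/R_D. Equating: 71.9 V_SD² − 49.88 V_SD + 2.41 = 0, giving V_SD = 0.0523 V (the root below V_ov).
I_D = (2.41 − 0.0523) / 57.5 = 0.041 mA.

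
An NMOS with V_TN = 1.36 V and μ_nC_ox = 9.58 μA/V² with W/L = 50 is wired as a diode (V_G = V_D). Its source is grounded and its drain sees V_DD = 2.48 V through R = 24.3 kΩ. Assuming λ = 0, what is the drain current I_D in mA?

With gate tied to drain, V_GS = V_DS ≥ V_GS − V_TN, so the device is in saturation.
k_n = μ_nC_ox · (W/L) = 0.479 mA/V².
KCL at the drain: ½ k_n (V_GS − V_TN)² = (V_DD − V_GS)/R.
Let x = V_GS − 1.36. Then 5.82 x² + x − 1.12 = 0, giving x = 0.361 V (positive root), so V_GS = 1.72 V.
I_D = (V_DD − V_GS)/R = (2.48 − 1.72) / 24.3 = 0.0312 mA.

I_D = 0.0312 mA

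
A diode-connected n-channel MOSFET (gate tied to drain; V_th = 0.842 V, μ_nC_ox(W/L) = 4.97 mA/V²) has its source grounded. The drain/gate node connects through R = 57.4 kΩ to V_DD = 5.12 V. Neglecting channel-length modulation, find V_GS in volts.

With gate tied to drain, V_GS = V_DS ≥ V_GS − V_th, so the device is in saturation.
KCL at the drain: ½ k_n (V_GS − V_th)² = (V_DD − V_GS)/R.
Let x = V_GS − 0.842. Then 143 x² + x − 4.278 = 0, giving x = 0.17 V (positive root), so V_GS = 1.01 V.
I_D = (V_DD − V_GS)/R = (5.12 − 1.01) / 57.4 = 0.0716 mA.

V_GS = 1.01 V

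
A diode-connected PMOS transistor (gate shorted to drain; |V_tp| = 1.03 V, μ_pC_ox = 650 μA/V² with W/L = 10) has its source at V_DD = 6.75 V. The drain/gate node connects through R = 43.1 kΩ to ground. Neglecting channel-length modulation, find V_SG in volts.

With gate tied to drain, V_SG = V_SD ≥ V_SG − |V_tp|, so the device is in saturation.
k_p = μ_pC_ox · (W/L) = 6.5 mA/V².
KCL at the drain: ½ k_p (V_SG − |V_tp|)² = (V_DD − V_SG)/R.
Let x = V_SG − 1.03. Then 140 x² + x − 5.72 = 0, giving x = 0.199 V (positive root), so V_SG = 1.23 V.
I_D = (V_DD − V_SG)/R = (6.75 − 1.23) / 43.1 = 0.128 mA.

V_SG = 1.23 V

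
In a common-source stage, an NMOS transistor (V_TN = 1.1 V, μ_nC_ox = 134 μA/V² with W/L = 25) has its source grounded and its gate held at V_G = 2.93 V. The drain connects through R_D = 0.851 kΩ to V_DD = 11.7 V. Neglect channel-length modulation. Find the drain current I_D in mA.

I_D = 5.61 mA

V_GS = V_G = 2.93 V, so V_ov = 2.93 − 1.1 = 1.83 V.
k_n = μ_nC_ox · (W/L) = 3.35 mA/V².
Assume saturation: I_D = ½ k_n V_ov² = 0.5 × 3.35 × 1.83² = 5.61 mA, giving V_DS = V_DD − I_D R_D = 11.7 − 5.61 × 0.851 = 6.93 V.
V_DS = 6.93 V ≥ V_ov = 1.83 V, confirming saturation.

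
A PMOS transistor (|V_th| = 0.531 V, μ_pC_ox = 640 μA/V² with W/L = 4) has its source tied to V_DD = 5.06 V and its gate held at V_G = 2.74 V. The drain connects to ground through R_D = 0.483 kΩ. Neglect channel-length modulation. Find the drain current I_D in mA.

V_SG = V_DD − V_G = 5.06 − 2.74 = 2.32 V, so V_ov = 2.32 − 0.531 = 1.79 V.
k_p = μ_pC_ox · (W/L) = 2.56 mA/V².
Assume saturation: I_D = ½ k_p V_ov² = 0.5 × 2.56 × 1.79² = 4.1 mA, giving V_SD = V_DD − I_D R_D = 5.06 − 4.1 × 0.483 = 3.08 V.
V_SD = 3.08 V ≥ V_ov = 1.79 V, confirming saturation.

I_D = 4.10 mA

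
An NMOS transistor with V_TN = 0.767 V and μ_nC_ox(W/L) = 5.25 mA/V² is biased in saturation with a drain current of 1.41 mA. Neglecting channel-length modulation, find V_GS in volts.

In saturation I_D = ½ k_n (V_GS − V_TN)², so V_GS − V_TN = √(2 I_D / k_n) = √(2 × 1.41 / 5.25) = 0.733 V.
V_GS = 0.767 + 0.733 = 1.5 V.

V_GS = 1.50 V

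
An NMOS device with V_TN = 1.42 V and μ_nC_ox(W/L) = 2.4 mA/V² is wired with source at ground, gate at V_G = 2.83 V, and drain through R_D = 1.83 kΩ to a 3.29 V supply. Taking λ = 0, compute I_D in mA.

I_D = 1.50 mA

V_GS = V_G = 2.83 V, so V_ov = 2.83 − 1.42 = 1.41 V.
Assume saturation: I_D = ½ k_n V_ov² = 0.5 × 2.4 × 1.41² = 2.39 mA, giving V_DS = V_DD − I_D R_D = 3.29 − 2.39 × 1.83 = -1.08 V.
But -1.08 V < V_ov = 1.41 V, so the device is actually in triode.
In triode I_D = k_n[V_ov V_DS − ½ V_DS²] and I_D = (V_DD − V_DS)/R_D. Equating: 2.2 V_DS² − 7.193 V_DS + 3.29 = 0, giving V_DS = 0.55 V (the root below V_ov).
I_D = (3.29 − 0.55) / 1.83 = 1.5 mA.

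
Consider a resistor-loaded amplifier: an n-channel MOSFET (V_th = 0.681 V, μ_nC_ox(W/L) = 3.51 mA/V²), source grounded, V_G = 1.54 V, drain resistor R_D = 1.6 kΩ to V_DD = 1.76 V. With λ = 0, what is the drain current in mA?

V_GS = V_G = 1.54 V, so V_ov = 1.54 − 0.681 = 0.859 V.
Assume saturation: I_D = ½ k_n V_ov² = 0.5 × 3.51 × 0.859² = 1.29 mA, giving V_DS = V_DD − I_D R_D = 1.76 − 1.29 × 1.6 = -0.312 V.
But -0.312 V < V_ov = 0.859 V, so the device is actually in triode.
In triode I_D = k_n[V_ov V_DS − ½ V_DS²] and I_D = (V_DD − V_DS)/R_D. Equating: 2.81 V_DS² − 5.824 V_DS + 1.76 = 0, giving V_DS = 0.367 V (the root below V_ov).
I_D = (1.76 − 0.367) / 1.6 = 0.871 mA.

I_D = 0.871 mA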